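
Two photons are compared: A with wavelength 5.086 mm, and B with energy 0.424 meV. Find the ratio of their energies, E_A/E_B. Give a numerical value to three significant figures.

0.575

E_A = 3.906e-23 J (from wavelength = 5.086 mm, via E = hc/λ).
E_B = 6.793e-23 J (from energy = 0.424 meV, via E given directly).
Ratio = 3.906e-23 / 6.793e-23 = 0.575.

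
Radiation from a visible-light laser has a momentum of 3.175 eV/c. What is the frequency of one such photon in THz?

First convert: p = 3.175 eV/c = 1.6968 × 10^-27 kg·m/s.
For a photon f = pc/h, so f = 7.677 × 10^14 Hz.
Converting to THz: f = 767.7 THz ≈ 768 THz.

768 THz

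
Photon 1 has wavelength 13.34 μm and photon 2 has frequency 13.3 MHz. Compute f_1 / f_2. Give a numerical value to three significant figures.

1.69 × 10^6

f_1 = 2.247 × 10^13 Hz (from wavelength = 13.34 μm, via f = c/λ).
f_2 = 1.330 × 10^7 Hz (from frequency = 13.3 MHz, via f given directly).
Ratio = 2.247 × 10^13 / 1.330 × 10^7 = 1.69 × 10^6.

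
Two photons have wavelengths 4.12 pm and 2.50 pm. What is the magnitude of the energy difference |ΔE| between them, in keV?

195 keV

Using E = hc/λ: E₁ = 4.821e-14 J, E₂ = 7.946e-14 J.
|ΔE| = |4.821e-14 − 7.946e-14| = 3.12e-14 J = 195 keV.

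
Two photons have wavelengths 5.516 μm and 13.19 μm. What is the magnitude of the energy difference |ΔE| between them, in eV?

0.131 eV

Using E = hc/λ: E₁ = 3.6012e-20 J, E₂ = 1.5060e-20 J.
|ΔE| = |3.6012e-20 − 1.5060e-20| = 2.10e-20 J = 0.131 eV.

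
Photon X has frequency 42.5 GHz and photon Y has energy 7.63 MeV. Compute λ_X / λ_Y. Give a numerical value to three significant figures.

λ_X = 0.007054 m (from frequency = 42.5 GHz, via λ = c/f).
λ_Y = 1.625e-13 m (from energy = 7.63 MeV, via λ = hc/E).
Ratio = 0.007054 / 1.625e-13 = 4.34e10.

4.34e10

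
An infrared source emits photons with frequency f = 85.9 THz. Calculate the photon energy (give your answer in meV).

(h = 6.62607015e-34 J·s, 1 eV = 1.602176634e-19 J.)
First convert: f = 85.9 THz = 8.59e13 Hz.
The photon relation is E = hf, giving E = 5.692e-20 J.
Converting to meV: E = 355.3 meV ≈ 355 meV.

355 meV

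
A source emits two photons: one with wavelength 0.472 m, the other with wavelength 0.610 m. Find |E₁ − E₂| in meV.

5.94e-4 meV

Using E = hc/λ: E₁ = 4.209e-25 J, E₂ = 3.256e-25 J.
|ΔE| = |4.209e-25 − 3.256e-25| = 9.52e-26 J = 5.94e-4 meV.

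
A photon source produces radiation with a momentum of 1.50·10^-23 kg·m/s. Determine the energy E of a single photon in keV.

28.1 keV

Take c = 2.99792458·10^8 m/s, 1 eV = 1.602176634·10^-19 J.
Since E = pc for a photon, E = 4.497·10^-15 J.
Converting to keV: E = 28.07 keV ≈ 28.1 keV.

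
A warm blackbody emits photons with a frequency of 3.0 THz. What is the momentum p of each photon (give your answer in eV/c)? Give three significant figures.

(h = 6.62607015 × 10^-34 J·s, c = 2.99792458 × 10^8 m/s, 1 eV = 1.602176634 × 10^-19 J.)
Convert to SI: f = 3.0 THz = 3.0 × 10^12 Hz.
Apply p = hf/c: p = 6.631 × 10^-30 kg·m/s.
Converting to eV/c: p = 0.01241 eV/c ≈ 0.0124 eV/c.

0.0124 eV/c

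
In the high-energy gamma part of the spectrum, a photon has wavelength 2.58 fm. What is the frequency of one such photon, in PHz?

Take c = 2.99792458 × 10^8 m/s.
First convert: λ = 2.58 fm = 2.58 × 10^-15 m.
The photon relation is f = c/λ, giving f = 1.162 × 10^23 Hz.
Converting to PHz: f = 1.162 × 10^8 PHz ≈ 1.16 × 10^8 PHz.

1.16 × 10^8 PHz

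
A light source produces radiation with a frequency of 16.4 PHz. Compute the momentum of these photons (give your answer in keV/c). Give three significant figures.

0.0678 keV/c

Take h = 6.62607015 × 10^-34 J·s, c = 2.99792458 × 10^8 m/s, 1 eV = 1.602176634 × 10^-19 J.
Convert to SI: f = 16.4 PHz = 1.64 × 10^16 Hz.
For a photon p = hf/c, so p = 3.625 × 10^-26 kg·m/s.
Converting to keV/c: p = 0.06782 keV/c ≈ 0.0678 keV/c.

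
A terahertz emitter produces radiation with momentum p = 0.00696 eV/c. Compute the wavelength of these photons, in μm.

Use h = 6.62607015 × 10^-34 J·s, c = 2.99792458 × 10^8 m/s, 1 eV = 1.602176634 × 10^-19 J.
First convert: p = 0.00696 eV/c = 3.7196 × 10^-30 kg·m/s.
The photon relation is λ = h/p, giving λ = 1.781 × 10^-4 m.
Converting to μm: λ = 178.1 μm ≈ 178 μm.

178 μm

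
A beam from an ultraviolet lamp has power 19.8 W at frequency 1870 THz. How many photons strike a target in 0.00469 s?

7.49 × 10^16 photons

Total energy: E_total = P·t = 19.8 × 0.00469 = 0.09286 J.
Per-photon energy: E = 1.239 × 10^-18 J.
N = E_total / E_photon = 7.49 × 10^16.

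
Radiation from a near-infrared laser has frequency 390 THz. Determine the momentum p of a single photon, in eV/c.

1.61 eV/c

Use h = 6.62607015 × 10^-34 J·s, c = 2.99792458 × 10^8 m/s, 1 eV = 1.602176634 × 10^-19 J.
First convert: f = 390 THz = 3.90 × 10^14 Hz.
Since p = hf/c for a photon, p = 8.620 × 10^-28 kg·m/s.
Converting to eV/c: p = 1.613 eV/c ≈ 1.61 eV/c.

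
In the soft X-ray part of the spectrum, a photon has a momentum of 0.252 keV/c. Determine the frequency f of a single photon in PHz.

60.9 PHz

First convert: p = 0.252 keV/c = 1.3468 × 10^-25 kg·m/s.
The photon relation is f = pc/h, giving f = 6.093 × 10^16 Hz.
Converting to PHz: f = 60.93 PHz ≈ 60.9 PHz.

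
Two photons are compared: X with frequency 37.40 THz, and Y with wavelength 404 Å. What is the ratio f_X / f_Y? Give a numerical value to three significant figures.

f_X = 3.740·10^13 Hz (from frequency = 37.40 THz, via f given directly).
f_Y = 7.421·10^15 Hz (from wavelength = 404 Å, via f = c/λ).
Ratio = 3.740·10^13 / 7.421·10^15 = 5.04·10^-3.

5.04·10^-3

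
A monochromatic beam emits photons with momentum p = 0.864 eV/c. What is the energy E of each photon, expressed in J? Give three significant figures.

1.38 × 10^-19 J

Convert to SI: p = 0.864 eV/c = 4.6175 × 10^-28 kg·m/s.
Apply E = pc: E = 1.384 × 10^-19 J.
So E ≈ 1.38 × 10^-19 J.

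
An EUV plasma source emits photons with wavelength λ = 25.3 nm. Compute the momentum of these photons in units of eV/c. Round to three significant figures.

49.0 eV/c

Take h = 6.62607015 × 10^-34 J·s, c = 2.99792458 × 10^8 m/s, 1 eV = 1.602176634 × 10^-19 J.
Convert to SI: λ = 25.3 nm = 2.53 × 10^-8 m.
For a photon p = h/λ, so p = 2.619 × 10^-26 kg·m/s.
Converting to eV/c: p = 49.01 eV/c ≈ 49.0 eV/c.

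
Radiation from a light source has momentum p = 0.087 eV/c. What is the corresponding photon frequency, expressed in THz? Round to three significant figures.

Convert to SI: p = 0.087 eV/c = 4.6495e-29 kg·m/s.
Apply f = pc/h: f = 2.104e13 Hz.
Converting to THz: f = 21.04 THz ≈ 21.0 THz.

21.0 THz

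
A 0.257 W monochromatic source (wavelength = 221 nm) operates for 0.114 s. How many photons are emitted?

3.26 × 10^16 photons

Total energy: E_total = P·t = 0.257 × 0.114 = 0.02930 J.
Per-photon energy: E = 8.988 × 10^-19 J.
N = E_total / E_photon = 3.26 × 10^16.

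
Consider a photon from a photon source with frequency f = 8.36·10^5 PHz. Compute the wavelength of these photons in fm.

First convert: f = 8.36·10^5 PHz = 8.36·10^20 Hz.
For a photon λ = c/f, so λ = 3.586·10^-13 m.
Converting to fm: λ = 358.6 fm ≈ 359 fm.

359 fm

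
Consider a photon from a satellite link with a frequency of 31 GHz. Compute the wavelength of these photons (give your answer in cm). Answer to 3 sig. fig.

(c = 2.99792458e8 m/s.)
Convert to SI: f = 31 GHz = 3.1e10 Hz.
For a photon λ = c/f, so λ = 0.009671 m.
Converting to cm: λ = 0.9671 cm ≈ 0.967 cm.

0.967 cm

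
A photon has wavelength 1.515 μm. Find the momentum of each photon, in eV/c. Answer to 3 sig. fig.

Take h = 6.62607015e-34 J·s, c = 2.99792458e8 m/s, 1 eV = 1.602176634e-19 J.
Convert to SI: λ = 1.515 μm = 1.515e-6 m.
Since p = h/λ for a photon, p = 4.374e-28 kg·m/s.
Converting to eV/c: p = 0.8184 eV/c ≈ 0.818 eV/c.

0.818 eV/c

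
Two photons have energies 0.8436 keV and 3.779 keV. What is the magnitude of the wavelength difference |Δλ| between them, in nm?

1.14 nm

Using λ = hc/E: λ₁ = 1.4697e-9 m, λ₂ = 3.2809e-10 m.
|Δλ| = |1.4697e-9 − 3.2809e-10| = 1.14e-9 m = 1.14 nm.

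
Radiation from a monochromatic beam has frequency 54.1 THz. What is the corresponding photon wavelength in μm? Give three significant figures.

5.54 μm

(c = 2.99792458 × 10^8 m/s.)
First convert: f = 54.1 THz = 5.41 × 10^13 Hz.
For a photon λ = c/f, so λ = 5.541 × 10^-6 m.
Converting to μm: λ = 5.541 μm ≈ 5.54 μm.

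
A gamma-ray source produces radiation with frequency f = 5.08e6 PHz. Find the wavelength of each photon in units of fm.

59.0 fm

Take c = 2.99792458e8 m/s.
In SI units: f = 5.08e6 PHz = 5.08e21 Hz.
Apply λ = c/f: λ = 5.901e-14 m.
Converting to fm: λ = 59.01 fm ≈ 59.0 fm.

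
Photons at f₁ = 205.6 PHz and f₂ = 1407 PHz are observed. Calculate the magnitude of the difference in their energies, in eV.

Using E = hf: E₁ = 1.3623 × 10^-16 J, E₂ = 9.3229 × 10^-16 J.
|ΔE| = |1.3623 × 10^-16 − 9.3229 × 10^-16| = 7.96 × 10^-16 J = 4970 eV.

4970 eV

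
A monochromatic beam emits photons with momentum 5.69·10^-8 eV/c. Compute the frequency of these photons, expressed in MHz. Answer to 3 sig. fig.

13.8 MHz

(h = 6.62607015·10^-34 J·s, c = 2.99792458·10^8 m/s, 1 eV = 1.602176634·10^-19 J.)
In SI units: p = 5.69·10^-8 eV/c = 3.0409·10^-35 kg·m/s.
Since f = pc/h for a photon, f = 1.376·10^7 Hz.
Converting to MHz: f = 13.76 MHz ≈ 13.8 MHz.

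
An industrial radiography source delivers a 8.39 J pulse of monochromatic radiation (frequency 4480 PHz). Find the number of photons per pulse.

2.83 × 10^15 photons

Per-photon energy: E = 2.968 × 10^-15 J (from frequency = 4480 PHz).
N = E_total / E_photon = 8.39 J / 2.968 × 10^-15 J = 2.83 × 10^15.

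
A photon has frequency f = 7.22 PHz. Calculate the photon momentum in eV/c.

29.9 eV/c

Take h = 6.62607015e-34 J·s, c = 2.99792458e8 m/s, 1 eV = 1.602176634e-19 J.
First convert: f = 7.22 PHz = 7.22e15 Hz.
Since p = hf/c for a photon, p = 1.596e-26 kg·m/s.
Converting to eV/c: p = 29.86 eV/c ≈ 29.9 eV/c.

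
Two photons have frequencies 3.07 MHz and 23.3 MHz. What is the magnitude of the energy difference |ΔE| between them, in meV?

Using E = hf: E₁ = 2.034 × 10^-27 J, E₂ = 1.544 × 10^-26 J.
|ΔE| = |2.034 × 10^-27 − 1.544 × 10^-26| = 1.34 × 10^-26 J = 8.37 × 10^-5 meV.

8.37 × 10^-5 meV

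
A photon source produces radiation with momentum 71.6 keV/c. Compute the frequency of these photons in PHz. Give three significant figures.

1.73 × 10^4 PHz

(h = 6.62607015 × 10^-34 J·s, c = 2.99792458 × 10^8 m/s, 1 eV = 1.602176634 × 10^-19 J.)
In SI units: p = 71.6 keV/c = 3.8265 × 10^-23 kg·m/s.
Since f = pc/h for a photon, f = 1.731 × 10^19 Hz.
Converting to PHz: f = 17310 PHz ≈ 1.73 × 10^4 PHz.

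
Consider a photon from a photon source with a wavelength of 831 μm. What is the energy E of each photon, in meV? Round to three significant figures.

1.49 meV

First convert: λ = 831 μm = 8.31 × 10^-4 m.
For a photon E = hc/λ, so E = 2.390 × 10^-22 J.
Converting to meV: E = 1.492 meV ≈ 1.49 meV.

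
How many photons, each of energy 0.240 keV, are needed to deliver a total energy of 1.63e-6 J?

Per-photon energy: E = 3.845e-17 J (from energy = 0.240 keV).
N = E_total / E_photon = 1.63e-6 J / 3.845e-17 J = 4.24e10.

4.24e10 photons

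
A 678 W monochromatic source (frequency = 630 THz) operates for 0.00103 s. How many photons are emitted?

Total energy: E_total = P·t = 678 × 0.00103 = 0.6983 J.
Per-photon energy: E = 4.174e-19 J.
N = E_total / E_photon = 1.67e18.

1.67e18 photons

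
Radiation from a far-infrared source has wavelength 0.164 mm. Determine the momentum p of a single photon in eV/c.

(h = 6.62607015e-34 J·s, c = 2.99792458e8 m/s, 1 eV = 1.602176634e-19 J.)
In SI units: λ = 0.164 mm = 1.64e-4 m.
Since p = h/λ for a photon, p = 4.040e-30 kg·m/s.
Converting to eV/c: p = 0.007560 eV/c ≈ 7.56e-3 eV/c.

7.56e-3 eV/c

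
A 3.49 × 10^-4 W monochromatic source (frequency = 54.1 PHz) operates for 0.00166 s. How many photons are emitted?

Total energy: E_total = P·t = 3.49 × 10^-4 × 0.00166 = 5.793 × 10^-7 J.
Per-photon energy: E = 3.585 × 10^-17 J.
N = E_total / E_photon = 1.62 × 10^10.

1.62 × 10^10 photons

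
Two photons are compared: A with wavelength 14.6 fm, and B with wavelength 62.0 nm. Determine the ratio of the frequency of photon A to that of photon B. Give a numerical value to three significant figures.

4.25 × 10^6

f_A = 2.053 × 10^22 Hz (from wavelength = 14.6 fm, via f = c/λ).
f_B = 4.835 × 10^15 Hz (from wavelength = 62.0 nm, via f = c/λ).
Ratio = 2.053 × 10^22 / 4.835 × 10^15 = 4.25 × 10^6.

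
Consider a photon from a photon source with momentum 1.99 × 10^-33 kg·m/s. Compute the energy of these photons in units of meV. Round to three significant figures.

3.72 × 10^-3 meV

(c = 2.99792458 × 10^8 m/s, 1 eV = 1.602176634 × 10^-19 J.)
For a photon E = pc, so E = 5.966 × 10^-25 J.
Converting to meV: E = 0.003724 meV ≈ 3.72 × 10^-3 meV.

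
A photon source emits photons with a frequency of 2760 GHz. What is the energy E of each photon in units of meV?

Take h = 6.62607015·10^-34 J·s, 1 eV = 1.602176634·10^-19 J.
First convert: f = 2760 GHz = 2.76·10^12 Hz.
Since E = hf for a photon, E = 1.829·10^-21 J.
Converting to meV: E = 11.41 meV ≈ 11.4 meV.

11.4 meV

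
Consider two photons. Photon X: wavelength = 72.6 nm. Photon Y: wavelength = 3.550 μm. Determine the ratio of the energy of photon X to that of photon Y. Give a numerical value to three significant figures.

48.9

E_X = 2.736 × 10^-18 J (from wavelength = 72.6 nm, via E = hc/λ).
E_Y = 5.596 × 10^-20 J (from wavelength = 3.550 μm, via E = hc/λ).
Ratio = 2.736 × 10^-18 / 5.596 × 10^-20 = 48.9.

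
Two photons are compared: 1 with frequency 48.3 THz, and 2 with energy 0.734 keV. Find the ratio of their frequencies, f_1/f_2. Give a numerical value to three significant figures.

2.72 × 10^-4

f_1 = 4.830 × 10^13 Hz (from frequency = 48.3 THz, via f given directly).
f_2 = 1.775 × 10^17 Hz (from energy = 0.734 keV, via f = E/h).
Ratio = 4.830 × 10^13 / 1.775 × 10^17 = 2.72 × 10^-4.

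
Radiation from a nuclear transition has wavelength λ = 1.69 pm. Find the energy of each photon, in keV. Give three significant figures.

Use h = 6.62607015e-34 J·s, c = 2.99792458e8 m/s, 1 eV = 1.602176634e-19 J.
Convert to SI: λ = 1.69 pm = 1.69e-12 m.
For a photon E = hc/λ, so E = 1.175e-13 J.
Converting to keV: E = 733.6 keV ≈ 734 keV.

734 keV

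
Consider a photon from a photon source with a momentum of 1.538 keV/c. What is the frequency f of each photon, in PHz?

372 PHz

Use h = 6.62607015e-34 J·s, c = 2.99792458e8 m/s, 1 eV = 1.602176634e-19 J.
In SI units: p = 1.538 keV/c = 8.2195e-25 kg·m/s.
Since f = pc/h for a photon, f = 3.719e17 Hz.
Converting to PHz: f = 371.9 PHz ≈ 372 PHz.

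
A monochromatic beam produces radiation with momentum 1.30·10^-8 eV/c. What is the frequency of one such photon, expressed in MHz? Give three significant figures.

3.14 MHz

Take h = 6.62607015·10^-34 J·s, c = 2.99792458·10^8 m/s, 1 eV = 1.602176634·10^-19 J.
First convert: p = 1.30·10^-8 eV/c = 6.9476·10^-36 kg·m/s.
Since f = pc/h for a photon, f = 3.143·10^6 Hz.
Converting to MHz: f = 3.143 MHz ≈ 3.14 MHz.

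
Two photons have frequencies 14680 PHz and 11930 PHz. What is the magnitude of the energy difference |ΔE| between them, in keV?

Using E = hf: E₁ = 9.7271·10^-15 J, E₂ = 7.9049·10^-15 J.
|ΔE| = |9.7271·10^-15 − 7.9049·10^-15| = 1.82·10^-15 J = 11.4 keV.

11.4 keV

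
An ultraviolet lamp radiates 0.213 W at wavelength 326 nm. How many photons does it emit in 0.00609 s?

Total energy: E_total = P·t = 0.213 × 0.00609 = 0.001297 J.
Per-photon energy: E = 6.093 × 10^-19 J.
N = E_total / E_photon = 2.13 × 10^15.

2.13 × 10^15 photons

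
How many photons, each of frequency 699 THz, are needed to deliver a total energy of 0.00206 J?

4.45e15 photons

Per-photon energy: E = 4.632e-19 J (from frequency = 699 THz).
N = E_total / E_photon = 0.00206 J / 4.632e-19 J = 4.45e15.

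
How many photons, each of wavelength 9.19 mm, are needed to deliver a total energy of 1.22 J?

5.64 × 10^22 photons

Per-photon energy: E = 2.162 × 10^-23 J (from wavelength = 9.19 mm).
N = E_total / E_photon = 1.22 J / 2.162 × 10^-23 J = 5.64 × 10^22.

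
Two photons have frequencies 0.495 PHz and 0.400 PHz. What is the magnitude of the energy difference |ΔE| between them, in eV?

0.393 eV

Using E = hf: E₁ = 3.280e-19 J, E₂ = 2.650e-19 J.
|ΔE| = |3.280e-19 − 2.650e-19| = 6.29e-20 J = 0.393 eV.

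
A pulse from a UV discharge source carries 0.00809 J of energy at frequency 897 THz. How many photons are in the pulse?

1.36 × 10^16 photons

Per-photon energy: E = 5.944 × 10^-19 J (from frequency = 897 THz).
N = E_total / E_photon = 0.00809 J / 5.944 × 10^-19 J = 1.36 × 10^16.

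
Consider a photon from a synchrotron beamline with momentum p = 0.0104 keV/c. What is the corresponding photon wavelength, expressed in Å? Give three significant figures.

Use h = 6.62607015 × 10^-34 J·s, c = 2.99792458 × 10^8 m/s, 1 eV = 1.602176634 × 10^-19 J.
Convert to SI: p = 0.0104 keV/c = 5.5581 × 10^-27 kg·m/s.
Apply λ = h/p: λ = 1.192 × 10^-7 m.
Converting to Å: λ = 1192 Å ≈ 1190 Å.

1190 Å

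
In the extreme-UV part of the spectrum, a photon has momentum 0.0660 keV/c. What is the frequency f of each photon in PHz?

16.0 PHz

In SI units: p = 0.0660 keV/c = 3.5272e-26 kg·m/s.
The photon relation is f = pc/h, giving f = 1.596e16 Hz.
Converting to PHz: f = 15.96 PHz ≈ 16.0 PHz.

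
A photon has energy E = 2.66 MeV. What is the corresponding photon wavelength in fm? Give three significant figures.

Take h = 6.62607015e-34 J·s, c = 2.99792458e8 m/s, 1 eV = 1.602176634e-19 J.
Convert to SI: E = 2.66 MeV = 4.2618e-13 J.
Apply λ = hc/E: λ = 4.661e-13 m.
Converting to fm: λ = 466.1 fm ≈ 466 fm.

466 fm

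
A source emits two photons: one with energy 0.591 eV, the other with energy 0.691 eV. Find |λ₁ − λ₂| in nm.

Using λ = hc/E: λ₁ = 2.098 × 10^-6 m, λ₂ = 1.794 × 10^-6 m.
|Δλ| = |2.098 × 10^-6 − 1.794 × 10^-6| = 3.04 × 10^-7 m = 304 nm.

304 nm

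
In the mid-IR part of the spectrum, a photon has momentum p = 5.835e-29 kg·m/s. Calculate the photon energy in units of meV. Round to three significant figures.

Use c = 2.99792458e8 m/s, 1 eV = 1.602176634e-19 J.
For a photon E = pc, so E = 1.749e-20 J.
Converting to meV: E = 109.2 meV ≈ 109 meV.

109 meV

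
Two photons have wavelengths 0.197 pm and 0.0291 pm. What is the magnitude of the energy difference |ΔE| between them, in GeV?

Using E = hc/λ: E₁ = 1.008 × 10^-12 J, E₂ = 6.826 × 10^-12 J.
|ΔE| = |1.008 × 10^-12 − 6.826 × 10^-12| = 5.82 × 10^-12 J = 0.0363 GeV.

0.0363 GeV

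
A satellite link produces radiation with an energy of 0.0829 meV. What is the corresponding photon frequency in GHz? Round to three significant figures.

20.0 GHz

First convert: E = 0.0829 meV = 1.3282 × 10^-23 J.
Since f = E/h for a photon, f = 2.005 × 10^10 Hz.
Converting to GHz: f = 20.05 GHz ≈ 20.0 GHz.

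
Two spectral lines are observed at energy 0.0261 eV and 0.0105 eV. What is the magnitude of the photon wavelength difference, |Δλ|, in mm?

Using λ = hc/E: λ₁ = 4.750e-5 m, λ₂ = 1.181e-4 m.
|Δλ| = |4.750e-5 − 1.181e-4| = 7.06e-5 m = 0.0706 mm.

0.0706 mm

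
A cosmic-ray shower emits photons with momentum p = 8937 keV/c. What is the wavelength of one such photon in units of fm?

Take h = 6.62607015e-34 J·s, c = 2.99792458e8 m/s, 1 eV = 1.602176634e-19 J.
Convert to SI: p = 8937 keV/c = 4.7762e-21 kg·m/s.
Apply λ = h/p: λ = 1.387e-13 m.
Converting to fm: λ = 138.7 fm ≈ 139 fm.

139 fm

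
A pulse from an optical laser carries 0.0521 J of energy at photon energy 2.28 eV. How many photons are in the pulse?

1.43e17 photons

Per-photon energy: E = 3.653e-19 J (from energy = 2.28 eV).
N = E_total / E_photon = 0.0521 J / 3.653e-19 J = 1.43e17.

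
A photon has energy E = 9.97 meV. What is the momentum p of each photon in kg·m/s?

Take c = 2.99792458e8 m/s, 1 eV = 1.602176634e-19 J.
In SI units: E = 9.97 meV = 1.5974e-21 J.
The photon relation is p = E/c, giving p = 5.328e-30 kg·m/s.
So p ≈ 5.33e-30 kg·m/s.

5.33e-30 kg·m/s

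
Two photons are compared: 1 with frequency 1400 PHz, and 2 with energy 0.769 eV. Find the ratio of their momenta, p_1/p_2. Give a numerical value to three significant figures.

7530

p_1 = 3.094e-24 kg·m/s (from frequency = 1400 PHz, via p = hf/c).
p_2 = 4.110e-28 kg·m/s (from energy = 0.769 eV, via p = E/c).
Ratio = 3.094e-24 / 4.110e-28 = 7530.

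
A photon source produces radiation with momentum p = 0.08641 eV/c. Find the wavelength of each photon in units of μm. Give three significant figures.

Convert to SI: p = 0.08641 eV/c = 4.6180 × 10^-29 kg·m/s.
Apply λ = h/p: λ = 1.435 × 10^-5 m.
Converting to μm: λ = 14.35 μm ≈ 14.3 μm.

14.3 μm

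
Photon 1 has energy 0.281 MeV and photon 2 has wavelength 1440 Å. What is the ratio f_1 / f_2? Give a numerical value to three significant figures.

f_1 = 6.795e19 Hz (from energy = 0.281 MeV, via f = E/h).
f_2 = 2.082e15 Hz (from wavelength = 1440 Å, via f = c/λ).
Ratio = 6.795e19 / 2.082e15 = 3.26e4.

3.26e4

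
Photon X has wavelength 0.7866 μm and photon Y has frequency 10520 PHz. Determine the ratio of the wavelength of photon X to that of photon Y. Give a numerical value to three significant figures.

2.76·10^4

λ_X = 7.866·10^-7 m (from wavelength = 0.7866 μm, via λ given directly).
λ_Y = 2.850·10^-11 m (from frequency = 10520 PHz, via λ = c/f).
Ratio = 7.866·10^-7 / 2.850·10^-11 = 2.76·10^4.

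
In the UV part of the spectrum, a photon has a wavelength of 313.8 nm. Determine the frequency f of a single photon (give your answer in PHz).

0.955 PHz

(c = 2.99792458·10^8 m/s.)
Convert to SI: λ = 313.8 nm = 3.138·10^-7 m.
Since f = c/λ for a photon, f = 9.554·10^14 Hz.
Converting to PHz: f = 0.9554 PHz ≈ 0.955 PHz.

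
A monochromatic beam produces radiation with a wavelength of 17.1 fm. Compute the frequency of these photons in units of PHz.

(c = 2.99792458·10^8 m/s.)
Convert to SI: λ = 17.1 fm = 1.71·10^-14 m.
Apply f = c/λ: f = 1.753·10^22 Hz.
Converting to PHz: f = 1.753·10^7 PHz ≈ 1.75·10^7 PHz.

1.75·10^7 PHz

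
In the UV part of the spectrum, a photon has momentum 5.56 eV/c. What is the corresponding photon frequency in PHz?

(h = 6.62607015 × 10^-34 J·s, c = 2.99792458 × 10^8 m/s, 1 eV = 1.602176634 × 10^-19 J.)
Convert to SI: p = 5.56 eV/c = 2.9714 × 10^-27 kg·m/s.
The photon relation is f = pc/h, giving f = 1.344 × 10^15 Hz.
Converting to PHz: f = 1.344 PHz ≈ 1.34 PHz.

1.34 PHz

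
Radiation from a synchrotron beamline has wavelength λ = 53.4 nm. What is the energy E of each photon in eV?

23.2 eV

In SI units: λ = 53.4 nm = 5.34 × 10^-8 m.
The photon relation is E = hc/λ, giving E = 3.720 × 10^-18 J.
Converting to eV: E = 23.22 eV ≈ 23.2 eV.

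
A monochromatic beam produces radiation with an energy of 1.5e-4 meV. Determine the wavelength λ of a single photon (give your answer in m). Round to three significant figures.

Convert to SI: E = 1.5e-4 meV = 2.4033e-26 J.
Since λ = hc/E for a photon, λ = 8.266 m.
So λ ≈ 8.27 m.

8.27 m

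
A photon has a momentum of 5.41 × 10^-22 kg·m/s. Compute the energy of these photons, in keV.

1010 keV

(c = 2.99792458 × 10^8 m/s, 1 eV = 1.602176634 × 10^-19 J.)
The photon relation is E = pc, giving E = 1.622 × 10^-13 J.
Converting to keV: E = 1012 keV ≈ 1010 keV.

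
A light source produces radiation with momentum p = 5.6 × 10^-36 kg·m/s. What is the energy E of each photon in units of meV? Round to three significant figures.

The photon relation is E = pc, giving E = 1.679 × 10^-27 J.
Converting to meV: E = 1.048 × 10^-5 meV ≈ 1.05 × 10^-5 meV.

1.05 × 10^-5 meV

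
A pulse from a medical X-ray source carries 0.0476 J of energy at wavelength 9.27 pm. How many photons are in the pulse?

2.22e12 photons

Per-photon energy: E = 2.143e-14 J (from wavelength = 9.27 pm).
N = E_total / E_photon = 0.0476 J / 2.143e-14 J = 2.22e12.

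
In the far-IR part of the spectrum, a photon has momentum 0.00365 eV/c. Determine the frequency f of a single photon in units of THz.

0.883 THz

Use h = 6.62607015e-34 J·s, c = 2.99792458e8 m/s, 1 eV = 1.602176634e-19 J.
In SI units: p = 0.00365 eV/c = 1.9507e-30 kg·m/s.
For a photon f = pc/h, so f = 8.826e11 Hz.
Converting to THz: f = 0.8826 THz ≈ 0.883 THz.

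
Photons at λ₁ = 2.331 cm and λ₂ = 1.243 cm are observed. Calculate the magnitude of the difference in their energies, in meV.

0.0466 meV

Using E = hc/λ: E₁ = 8.5219·10^-24 J, E₂ = 1.5981·10^-23 J.
|ΔE| = |8.5219·10^-24 − 1.5981·10^-23| = 7.46·10^-24 J = 0.0466 meV.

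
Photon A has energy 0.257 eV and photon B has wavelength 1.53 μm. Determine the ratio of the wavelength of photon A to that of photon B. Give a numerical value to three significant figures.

3.15

λ_A = 4.824e-6 m (from energy = 0.257 eV, via λ = hc/E).
λ_B = 1.530e-6 m (from wavelength = 1.53 μm, via λ given directly).
Ratio = 4.824e-6 / 1.530e-6 = 3.15.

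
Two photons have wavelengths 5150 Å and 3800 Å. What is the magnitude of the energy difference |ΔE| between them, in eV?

Using E = hc/λ: E₁ = 3.857e-19 J, E₂ = 5.227e-19 J.
|ΔE| = |3.857e-19 − 5.227e-19| = 1.37e-19 J = 0.855 eV.

0.855 eV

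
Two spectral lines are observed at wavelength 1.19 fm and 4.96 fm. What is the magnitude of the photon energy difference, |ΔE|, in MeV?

Using E = hc/λ: E₁ = 1.669 × 10^-10 J, E₂ = 4.005 × 10^-11 J.
|ΔE| = |1.669 × 10^-10 − 4.005 × 10^-11| = 1.27 × 10^-10 J = 792 MeV.

792 MeV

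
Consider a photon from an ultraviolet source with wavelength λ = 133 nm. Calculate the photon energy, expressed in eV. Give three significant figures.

Use h = 6.62607015·10^-34 J·s, c = 2.99792458·10^8 m/s, 1 eV = 1.602176634·10^-19 J.
First convert: λ = 133 nm = 1.33·10^-7 m.
Since E = hc/λ for a photon, E = 1.494·10^-18 J.
Converting to eV: E = 9.322 eV ≈ 9.32 eV.

9.32 eV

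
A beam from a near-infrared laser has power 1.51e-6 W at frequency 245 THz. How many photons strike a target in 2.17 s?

2.02e13 photons

Total energy: E_total = P·t = 1.51e-6 × 2.17 = 3.277e-6 J.
Per-photon energy: E = 1.623e-19 J.
N = E_total / E_photon = 2.02e13.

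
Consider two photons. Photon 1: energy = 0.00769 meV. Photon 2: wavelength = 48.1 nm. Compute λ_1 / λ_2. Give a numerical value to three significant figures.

3.35e6

λ_1 = 0.1612 m (from energy = 0.00769 meV, via λ = hc/E).
λ_2 = 4.810e-8 m (from wavelength = 48.1 nm, via λ given directly).
Ratio = 0.1612 / 4.810e-8 = 3.35e6.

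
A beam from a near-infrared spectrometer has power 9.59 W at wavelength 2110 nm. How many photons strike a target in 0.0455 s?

Total energy: E_total = P·t = 9.59 × 0.0455 = 0.4363 J.
Per-photon energy: E = 9.414 × 10^-20 J.
N = E_total / E_photon = 4.63 × 10^18.

4.63 × 10^18 photons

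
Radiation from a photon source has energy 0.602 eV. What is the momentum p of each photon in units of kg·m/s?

In SI units: E = 0.602 eV = 9.6451e-20 J.
Since p = E/c for a photon, p = 3.217e-28 kg·m/s.
So p ≈ 3.22e-28 kg·m/s.

3.22e-28 kg·m/s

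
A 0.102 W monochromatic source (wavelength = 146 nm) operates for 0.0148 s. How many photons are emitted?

Total energy: E_total = P·t = 0.102 × 0.0148 = 0.001510 J.
Per-photon energy: E = 1.361e-18 J.
N = E_total / E_photon = 1.11e15.

1.11e15 photons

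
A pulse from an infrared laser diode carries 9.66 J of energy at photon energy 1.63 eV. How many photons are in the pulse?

3.70 × 10^19 photons

Per-photon energy: E = 2.612 × 10^-19 J (from energy = 1.63 eV).
N = E_total / E_photon = 9.66 J / 2.612 × 10^-19 J = 3.70 × 10^19.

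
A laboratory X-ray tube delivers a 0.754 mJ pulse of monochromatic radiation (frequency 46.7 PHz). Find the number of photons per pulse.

Per-photon energy: E = 3.094 × 10^-17 J (from frequency = 46.7 PHz).
N = E_total / E_photon = 7.54 × 10^-4 J / 3.094 × 10^-17 J = 2.44 × 10^13.

2.44 × 10^13 photons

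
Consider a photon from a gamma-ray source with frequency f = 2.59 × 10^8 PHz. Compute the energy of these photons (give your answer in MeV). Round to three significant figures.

(h = 6.62607015 × 10^-34 J·s, 1 eV = 1.602176634 × 10^-19 J.)
First convert: f = 2.59 × 10^8 PHz = 2.59 × 10^23 Hz.
The photon relation is E = hf, giving E = 1.716 × 10^-10 J.
Converting to MeV: E = 1071 MeV ≈ 1070 MeV.

1070 MeV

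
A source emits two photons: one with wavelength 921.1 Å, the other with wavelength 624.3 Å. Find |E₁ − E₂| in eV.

6.40 eV

Using E = hc/λ: E₁ = 2.1566 × 10^-18 J, E₂ = 3.1819 × 10^-18 J.
|ΔE| = |2.1566 × 10^-18 − 3.1819 × 10^-18| = 1.03 × 10^-18 J = 6.40 eV.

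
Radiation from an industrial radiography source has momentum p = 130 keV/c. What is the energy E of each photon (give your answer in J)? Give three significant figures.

2.08e-14 J

Take c = 2.99792458e8 m/s, 1 eV = 1.602176634e-19 J.
In SI units: p = 130 keV/c = 6.9476e-23 kg·m/s.
Apply E = pc: E = 2.083e-14 J.
So E ≈ 2.08e-14 J.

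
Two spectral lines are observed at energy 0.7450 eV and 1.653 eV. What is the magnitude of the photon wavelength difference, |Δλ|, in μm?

Using λ = hc/E: λ₁ = 1.6642e-6 m, λ₂ = 7.5006e-7 m.
|Δλ| = |1.6642e-6 − 7.5006e-7| = 9.14e-7 m = 0.914 μm.

0.914 μm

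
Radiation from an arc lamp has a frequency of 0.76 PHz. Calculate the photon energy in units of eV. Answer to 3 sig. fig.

3.14 eV

(h = 6.62607015 × 10^-34 J·s, 1 eV = 1.602176634 × 10^-19 J.)
Convert to SI: f = 0.76 PHz = 7.6 × 10^14 Hz.
The photon relation is E = hf, giving E = 5.036 × 10^-19 J.
Converting to eV: E = 3.143 eV ≈ 3.14 eV.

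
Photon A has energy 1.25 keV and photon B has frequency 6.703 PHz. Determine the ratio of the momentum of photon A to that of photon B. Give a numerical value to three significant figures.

p_A = 6.680 × 10^-25 kg·m/s (from energy = 1.25 keV, via p = E/c).
p_B = 1.482 × 10^-26 kg·m/s (from frequency = 6.703 PHz, via p = hf/c).
Ratio = 6.680 × 10^-25 / 1.482 × 10^-26 = 45.1.

45.1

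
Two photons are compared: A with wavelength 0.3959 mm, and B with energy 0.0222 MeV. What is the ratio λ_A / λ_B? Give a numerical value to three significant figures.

λ_A = 3.959e-4 m (from wavelength = 0.3959 mm, via λ given directly).
λ_B = 5.585e-11 m (from energy = 0.0222 MeV, via λ = hc/E).
Ratio = 3.959e-4 / 5.585e-11 = 7.09e6.

7.09e6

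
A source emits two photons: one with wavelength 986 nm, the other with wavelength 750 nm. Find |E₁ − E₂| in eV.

0.396 eV

Using E = hc/λ: E₁ = 2.015 × 10^-19 J, E₂ = 2.649 × 10^-19 J.
|ΔE| = |2.015 × 10^-19 − 2.649 × 10^-19| = 6.34 × 10^-20 J = 0.396 eV.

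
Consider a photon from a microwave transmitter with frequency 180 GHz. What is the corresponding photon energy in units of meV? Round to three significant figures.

0.744 meV

In SI units: f = 180 GHz = 1.8e11 Hz.
For a photon E = hf, so E = 1.193e-22 J.
Converting to meV: E = 0.7444 meV ≈ 0.744 meV.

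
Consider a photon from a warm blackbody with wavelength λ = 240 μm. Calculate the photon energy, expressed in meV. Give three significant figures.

Take h = 6.62607015e-34 J·s, c = 2.99792458e8 m/s, 1 eV = 1.602176634e-19 J.
Convert to SI: λ = 240 μm = 2.4e-4 m.
Since E = hc/λ for a photon, E = 8.277e-22 J.
Converting to meV: E = 5.166 meV ≈ 5.17 meV.

5.17 meV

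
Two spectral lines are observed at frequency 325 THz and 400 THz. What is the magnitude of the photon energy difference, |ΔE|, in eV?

0.310 eV

Using E = hf: E₁ = 2.153·10^-19 J, E₂ = 2.650·10^-19 J.
|ΔE| = |2.153·10^-19 − 2.650·10^-19| = 4.97·10^-20 J = 0.310 eV.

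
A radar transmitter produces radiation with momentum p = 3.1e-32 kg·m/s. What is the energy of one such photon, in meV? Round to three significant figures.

0.0580 meV

The photon relation is E = pc, giving E = 9.294e-24 J.
Converting to meV: E = 0.05801 meV ≈ 0.0580 meV.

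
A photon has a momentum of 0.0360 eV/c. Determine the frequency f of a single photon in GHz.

8700 GHz

Convert to SI: p = 0.0360 eV/c = 1.9239·10^-29 kg·m/s.
The photon relation is f = pc/h, giving f = 8.705·10^12 Hz.
Converting to GHz: f = 8705 GHz ≈ 8700 GHz.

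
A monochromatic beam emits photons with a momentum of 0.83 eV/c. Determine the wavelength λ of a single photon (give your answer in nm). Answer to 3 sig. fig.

1490 nm

Convert to SI: p = 0.83 eV/c = 4.4358 × 10^-28 kg·m/s.
Since λ = h/p for a photon, λ = 1.494 × 10^-6 m.
Converting to nm: λ = 1494 nm ≈ 1490 nm.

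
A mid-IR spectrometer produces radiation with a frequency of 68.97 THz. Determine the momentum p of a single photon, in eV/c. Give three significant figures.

In SI units: f = 68.97 THz = 6.897e13 Hz.
For a photon p = hf/c, so p = 1.524e-28 kg·m/s.
Converting to eV/c: p = 0.2852 eV/c ≈ 0.285 eV/c.

0.285 eV/c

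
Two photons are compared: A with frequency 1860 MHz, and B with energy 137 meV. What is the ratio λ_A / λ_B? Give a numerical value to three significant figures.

λ_A = 0.1612 m (from frequency = 1860 MHz, via λ = c/f).
λ_B = 9.050·10^-6 m (from energy = 137 meV, via λ = hc/E).
Ratio = 0.1612 / 9.050·10^-6 = 1.78·10^4.

1.78·10^4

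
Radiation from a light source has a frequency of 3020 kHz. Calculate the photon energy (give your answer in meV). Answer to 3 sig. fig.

Use h = 6.62607015e-34 J·s, 1 eV = 1.602176634e-19 J.
Convert to SI: f = 3020 kHz = 3.02e6 Hz.
For a photon E = hf, so E = 2.001e-27 J.
Converting to meV: E = 1.249e-5 meV ≈ 1.25e-5 meV.

1.25e-5 meV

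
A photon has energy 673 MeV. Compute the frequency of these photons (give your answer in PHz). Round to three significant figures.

1.63 × 10^8 PHz

First convert: E = 673 MeV = 1.0783 × 10^-10 J.
Since f = E/h for a photon, f = 1.627 × 10^23 Hz.
Converting to PHz: f = 1.627 × 10^8 PHz ≈ 1.63 × 10^8 PHz.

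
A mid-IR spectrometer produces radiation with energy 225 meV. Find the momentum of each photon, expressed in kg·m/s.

Take c = 2.99792458 × 10^8 m/s, 1 eV = 1.602176634 × 10^-19 J.
First convert: E = 225 meV = 3.6049 × 10^-20 J.
For a photon p = E/c, so p = 1.202 × 10^-28 kg·m/s.
So p ≈ 1.20 × 10^-28 kg·m/s.

1.20 × 10^-28 kg·m/s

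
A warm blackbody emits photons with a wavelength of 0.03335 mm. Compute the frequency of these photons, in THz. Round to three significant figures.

8.99 THz

In SI units: λ = 0.03335 mm = 3.335e-5 m.
Since f = c/λ for a photon, f = 8.989e12 Hz.
Converting to THz: f = 8.989 THz ≈ 8.99 THz.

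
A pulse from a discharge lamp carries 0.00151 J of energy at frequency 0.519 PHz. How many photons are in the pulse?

Per-photon energy: E = 3.439e-19 J (from frequency = 0.519 PHz).
N = E_total / E_photon = 0.00151 J / 3.439e-19 J = 4.39e15.

4.39e15 photons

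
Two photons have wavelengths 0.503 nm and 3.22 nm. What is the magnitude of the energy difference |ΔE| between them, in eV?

2080 eV

Using E = hc/λ: E₁ = 3.949 × 10^-16 J, E₂ = 6.169 × 10^-17 J.
|ΔE| = |3.949 × 10^-16 − 6.169 × 10^-17| = 3.33 × 10^-16 J = 2080 eV.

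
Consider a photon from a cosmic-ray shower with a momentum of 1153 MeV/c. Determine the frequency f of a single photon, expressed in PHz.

2.79 × 10^8 PHz

(h = 6.62607015 × 10^-34 J·s, c = 2.99792458 × 10^8 m/s, 1 eV = 1.602176634 × 10^-19 J.)
First convert: p = 1153 MeV/c = 6.1620 × 10^-19 kg·m/s.
Apply f = pc/h: f = 2.788 × 10^23 Hz.
Converting to PHz: f = 2.788 × 10^8 PHz ≈ 2.79 × 10^8 PHz.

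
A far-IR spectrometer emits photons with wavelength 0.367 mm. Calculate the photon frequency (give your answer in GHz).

Take c = 2.99792458e8 m/s.
First convert: λ = 0.367 mm = 3.67e-4 m.
The photon relation is f = c/λ, giving f = 8.169e11 Hz.
Converting to GHz: f = 816.9 GHz ≈ 817 GHz.

817 GHz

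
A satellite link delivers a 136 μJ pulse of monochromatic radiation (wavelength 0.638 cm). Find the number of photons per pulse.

Per-photon energy: E = 3.114 × 10^-23 J (from wavelength = 0.638 cm).
N = E_total / E_photon = 1.36 × 10^-4 J / 3.114 × 10^-23 J = 4.37 × 10^18.

4.37 × 10^18 photons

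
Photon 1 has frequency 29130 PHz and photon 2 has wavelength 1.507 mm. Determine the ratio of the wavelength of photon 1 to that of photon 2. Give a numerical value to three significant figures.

λ_1 = 1.029 × 10^-11 m (from frequency = 29130 PHz, via λ = c/f).
λ_2 = 0.001507 m (from wavelength = 1.507 mm, via λ given directly).
Ratio = 1.029 × 10^-11 / 0.001507 = 6.83 × 10^-9.

6.83 × 10^-9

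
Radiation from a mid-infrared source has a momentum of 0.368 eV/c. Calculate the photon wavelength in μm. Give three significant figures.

3.37 μm

Use h = 6.62607015e-34 J·s, c = 2.99792458e8 m/s, 1 eV = 1.602176634e-19 J.
Convert to SI: p = 0.368 eV/c = 1.9667e-28 kg·m/s.
The photon relation is λ = h/p, giving λ = 3.369e-6 m.
Converting to μm: λ = 3.369 μm ≈ 3.37 μm.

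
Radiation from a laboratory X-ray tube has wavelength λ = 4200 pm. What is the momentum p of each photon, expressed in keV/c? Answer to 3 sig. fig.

In SI units: λ = 4200 pm = 4.2 × 10^-9 m.
Apply p = h/λ: p = 1.578 × 10^-25 kg·m/s.
Converting to keV/c: p = 0.2952 keV/c ≈ 0.295 keV/c.

0.295 keV/c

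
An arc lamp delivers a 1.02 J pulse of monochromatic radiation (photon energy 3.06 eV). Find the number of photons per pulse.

2.08 × 10^18 photons

Per-photon energy: E = 4.903 × 10^-19 J (from energy = 3.06 eV).
N = E_total / E_photon = 1.02 J / 4.903 × 10^-19 J = 2.08 × 10^18.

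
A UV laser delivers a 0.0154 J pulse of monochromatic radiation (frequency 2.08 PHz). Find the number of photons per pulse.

1.12e16 photons

Per-photon energy: E = 1.378e-18 J (from frequency = 2.08 PHz).
N = E_total / E_photon = 0.0154 J / 1.378e-18 J = 1.12e16.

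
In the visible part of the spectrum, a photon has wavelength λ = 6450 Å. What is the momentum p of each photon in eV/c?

Convert to SI: λ = 6450 Å = 6.45e-7 m.
For a photon p = h/λ, so p = 1.027e-27 kg·m/s.
Converting to eV/c: p = 1.922 eV/c ≈ 1.92 eV/c.

1.92 eV/c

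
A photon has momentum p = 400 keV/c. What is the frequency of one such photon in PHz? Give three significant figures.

(h = 6.62607015 × 10^-34 J·s, c = 2.99792458 × 10^8 m/s, 1 eV = 1.602176634 × 10^-19 J.)
Convert to SI: p = 400 keV/c = 2.1377 × 10^-22 kg·m/s.
Since f = pc/h for a photon, f = 9.672 × 10^19 Hz.
Converting to PHz: f = 96720 PHz ≈ 9.67 × 10^4 PHz.

9.67 × 10^4 PHz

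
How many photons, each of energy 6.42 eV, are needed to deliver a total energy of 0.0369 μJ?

Per-photon energy: E = 1.029e-18 J (from energy = 6.42 eV).
N = E_total / E_photon = 3.69e-8 J / 1.029e-18 J = 3.59e10.

3.59e10 photons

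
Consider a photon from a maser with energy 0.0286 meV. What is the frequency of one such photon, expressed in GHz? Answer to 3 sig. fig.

Take h = 6.62607015 × 10^-34 J·s, 1 eV = 1.602176634 × 10^-19 J.
Convert to SI: E = 0.0286 meV = 4.5822 × 10^-24 J.
The photon relation is f = E/h, giving f = 6.915 × 10^9 Hz.
Converting to GHz: f = 6.915 GHz ≈ 6.92 GHz.

6.92 GHz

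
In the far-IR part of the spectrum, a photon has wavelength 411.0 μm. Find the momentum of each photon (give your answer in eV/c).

Use h = 6.62607015e-34 J·s, c = 2.99792458e8 m/s, 1 eV = 1.602176634e-19 J.
First convert: λ = 411.0 μm = 4.110e-4 m.
The photon relation is p = h/λ, giving p = 1.612e-30 kg·m/s.
Converting to eV/c: p = 0.003017 eV/c ≈ 3.02e-3 eV/c.

3.02e-3 eV/c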